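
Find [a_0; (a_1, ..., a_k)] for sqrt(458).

Write x_i = (sqrt(458) + m_i)/d_i with (m_0, d_0) = (0, 1). a_0 = floor(sqrt(458)) = 21, since 21^2 = 441 <= 458 < 484 = 22^2.
Iterate m_{i+1} = d_i*a_i - m_i, d_{i+1} = (458 - m_{i+1}^2)/d_i, a_{i+1} = floor((a_0 + m_{i+1})/d_{i+1}):
  m_1 = 1*21 - 0 = 21, d_1 = (458 - 21^2)/1 = 17/1 = 17, a_1 = floor((21 + 21)/17) = 2.
  m_2 = 17*2 - 21 = 13, d_2 = (458 - 13^2)/17 = 289/17 = 17, a_2 = floor((21 + 13)/17) = 2.
  m_3 = 17*2 - 13 = 21, d_3 = (458 - 21^2)/17 = 17/17 = 1, a_3 = floor((21 + 21)/1) = 42.
  m_4 = 1*42 - 21 = 21, d_4 = (458 - 21^2)/1 = 17/1 = 17: (m_4, d_4) = (m_1, d_1) = (21, 17), so from here the quotients repeat a_1, ..., a_3; the period length is 3.
Hence the expansion of sqrt(458) is a_0 = 21 followed by the repeating block 2, 2, 42 (period 3).

[21; (2, 2, 42)]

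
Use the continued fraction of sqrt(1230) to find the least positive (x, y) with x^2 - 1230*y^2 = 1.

First expand sqrt(1230) as a continued fraction. With x_i = (sqrt(1230) + m_i)/d_i and (m_0, d_0) = (0, 1): a_0 = floor(sqrt(1230)) = 35, since 35^2 = 1225 <= 1230 < 1296 = 36^2.
Iterate m_{i+1} = d_i*a_i - m_i, d_{i+1} = (1230 - m_{i+1}^2)/d_i, a_{i+1} = floor((a_0 + m_{i+1})/d_{i+1}):
  m_1 = 1*35 - 0 = 35, d_1 = (1230 - 35^2)/1 = 5/1 = 5, a_1 = floor((35 + 35)/5) = 14.
  m_2 = 5*14 - 35 = 35, d_2 = (1230 - 35^2)/5 = 5/5 = 1, a_2 = floor((35 + 35)/1) = 70.
  m_3 = 1*70 - 35 = 35, d_3 = (1230 - 35^2)/1 = 5/1 = 5: (m_3, d_3) = (m_1, d_1) = (35, 5), so from here the quotients repeat a_1, a_2; the period length is 2.
So sqrt(1230) = [35; (14, 70)] with period length k = 2.
k is even, so the fundamental solution of x^2 - 1230y^2 = 1 is (p_{k-1}, q_{k-1}) = (p_1, q_1); compute convergents through index 1.
Convergents (p_i = a_i*p_{i-1} + p_{i-2}, q_i = a_i*q_{i-1} + q_{i-2} with p_{-2}=0, p_{-1}=1, q_{-2}=1, q_{-1}=0):
  i=0: a_0=35, p_0 = 35*1 + 0 = 35, q_0 = 35*0 + 1 = 1.
  i=1: a_1=14, p_1 = 14*35 + 1 = 491, q_1 = 14*1 + 0 = 14.
Check: 491^2 - 1230*14^2 = 241081 - 241080 = 1, so (x, y) = (491, 14) solves the equation, and by the theorem it is the least positive solution.

(x, y) = (491, 14)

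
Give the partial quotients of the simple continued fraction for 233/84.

Run the Euclidean algorithm on 233 and 84; the successive quotients are the partial quotients a_0, a_1, ... (each step inverts the fractional part left over by the previous one):
  233 = 2*84 + 65, so a_0 = 2.
  84 = 1*65 + 19, so a_1 = 1.
  65 = 3*19 + 8, so a_2 = 3.
  19 = 2*8 + 3, so a_3 = 2.
  8 = 2*3 + 2, so a_4 = 2.
  3 = 1*2 + 1, so a_5 = 1.
  2 = 2*1 + 0, so a_6 = 2.
The remainder reaches 0 after 7 divisions, so the expansion has 7 partial quotients, read off in order.

[2; 1, 3, 2, 2, 1, 2]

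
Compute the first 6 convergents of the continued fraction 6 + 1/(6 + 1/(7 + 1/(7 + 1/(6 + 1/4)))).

6/1, 37/6, 265/43, 1892/307, 11617/1885, 48360/7847

Using the convergent recurrence p_i = a_i*p_{i-1} + p_{i-2}, q_i = a_i*q_{i-1} + q_{i-2} with p_{-2}=0, p_{-1}=1, q_{-2}=1, q_{-1}=0:
  i=0: a_0=6, p_0 = 6*1 + 0 = 6, q_0 = 6*0 + 1 = 1.
  i=1: a_1=6, p_1 = 6*6 + 1 = 37, q_1 = 6*1 + 0 = 6.
  i=2: a_2=7, p_2 = 7*37 + 6 = 265, q_2 = 7*6 + 1 = 43.
  i=3: a_3=7, p_3 = 7*265 + 37 = 1892, q_3 = 7*43 + 6 = 307.
  i=4: a_4=6, p_4 = 6*1892 + 265 = 11617, q_4 = 6*307 + 43 = 1885.
  i=5: a_5=4, p_5 = 4*11617 + 1892 = 48360, q_5 = 4*1885 + 307 = 7847.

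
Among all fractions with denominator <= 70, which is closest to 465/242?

Expand x = 465/242 as a continued fraction with the Euclidean algorithm:
  465 = 1*242 + 223, so a_0 = 1.
  242 = 1*223 + 19, so a_1 = 1.
  223 = 11*19 + 14, so a_2 = 11.
  19 = 1*14 + 5, so a_3 = 1.
  14 = 2*5 + 4, so a_4 = 2.
  5 = 1*4 + 1, so a_5 = 1.
  4 = 4*1 + 0, so a_6 = 4.
so x = [1; 1, 11, 1, 2, 1, 4].
Convergents (p_i = a_i*p_{i-1} + p_{i-2}, q_i = a_i*q_{i-1} + q_{i-2} with p_{-2}=0, p_{-1}=1, q_{-2}=1, q_{-1}=0), until the denominator exceeds 70:
  i=0: a_0=1, p_0 = 1*1 + 0 = 1, q_0 = 1*0 + 1 = 1.
  i=1: a_1=1, p_1 = 1*1 + 1 = 2, q_1 = 1*1 + 0 = 1.
  i=2: a_2=11, p_2 = 11*2 + 1 = 23, q_2 = 11*1 + 1 = 12.
  i=3: a_3=1, p_3 = 1*23 + 2 = 25, q_3 = 1*12 + 1 = 13.
  i=4: a_4=2, p_4 = 2*25 + 23 = 73, q_4 = 2*13 + 12 = 38.
  i=5: a_5=1, p_5 = 1*73 + 25 = 98, q_5 = 1*38 + 13 = 51.
  i=6: a_6=4, p_6 = 4*98 + 73 = 465, q_6 = 4*51 + 38 = 242.
q_6 = 242 > 70, so the last convergent with denominator <= 70 is p_5/q_5 = 98/51.
The closest fraction with denominator <= 70 is either p_5/q_5 or the intermediate fraction (k*p_5 + p_4)/(k*q_5 + q_4) with the largest k >= 1 whose denominator stays <= 70; these approach x as k grows, and every other convergent or intermediate fraction in range is farther away.
Largest k: floor((70 - q_4)/q_5) = floor((70 - 38)/51) = 0.
Since k = 0, no intermediate fraction beyond p_5/q_5 has denominator <= 70, so the convergent 98/51 is the closest (its error is |465*51 - 98*242|/(242*51) = 1/12342).

98/51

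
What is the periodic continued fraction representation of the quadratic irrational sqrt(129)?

Write x_i = (sqrt(129) + m_i)/d_i with (m_0, d_0) = (0, 1). a_0 = floor(sqrt(129)) = 11, since 11^2 = 121 <= 129 < 144 = 12^2.
Iterate m_{i+1} = d_i*a_i - m_i, d_{i+1} = (129 - m_{i+1}^2)/d_i, a_{i+1} = floor((a_0 + m_{i+1})/d_{i+1}):
  m_1 = 1*11 - 0 = 11, d_1 = (129 - 11^2)/1 = 8/1 = 8, a_1 = floor((11 + 11)/8) = 2.
  m_2 = 8*2 - 11 = 5, d_2 = (129 - 5^2)/8 = 104/8 = 13, a_2 = floor((11 + 5)/13) = 1.
  m_3 = 13*1 - 5 = 8, d_3 = (129 - 8^2)/13 = 65/13 = 5, a_3 = floor((11 + 8)/5) = 3.
  m_4 = 5*3 - 8 = 7, d_4 = (129 - 7^2)/5 = 80/5 = 16, a_4 = floor((11 + 7)/16) = 1.
  m_5 = 16*1 - 7 = 9, d_5 = (129 - 9^2)/16 = 48/16 = 3, a_5 = floor((11 + 9)/3) = 6.
  m_6 = 3*6 - 9 = 9, d_6 = (129 - 9^2)/3 = 48/3 = 16, a_6 = floor((11 + 9)/16) = 1.
  m_7 = 16*1 - 9 = 7, d_7 = (129 - 7^2)/16 = 80/16 = 5, a_7 = floor((11 + 7)/5) = 3.
  m_8 = 5*3 - 7 = 8, d_8 = (129 - 8^2)/5 = 65/5 = 13, a_8 = floor((11 + 8)/13) = 1.
  m_9 = 13*1 - 8 = 5, d_9 = (129 - 5^2)/13 = 104/13 = 8, a_9 = floor((11 + 5)/8) = 2.
  m_10 = 8*2 - 5 = 11, d_10 = (129 - 11^2)/8 = 8/8 = 1, a_10 = floor((11 + 11)/1) = 22.
  m_11 = 1*22 - 11 = 11, d_11 = (129 - 11^2)/1 = 8/1 = 8: (m_11, d_11) = (m_1, d_1) = (11, 8), so from here the quotients repeat a_1, ..., a_10; the period length is 10.
Hence the expansion of sqrt(129) is a_0 = 11 followed by the repeating block 2, 1, 3, 1, 6, 1, 3, 1, 2, 22 (period 10).

[11; (2, 1, 3, 1, 6, 1, 3, 1, 2, 22)]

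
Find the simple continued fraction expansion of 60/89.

[0; 1, 2, 14, 2]

Run the Euclidean algorithm on 60 and 89; the successive quotients are the partial quotients a_0, a_1, ... (each step inverts the fractional part left over by the previous one):
  60 = 0*89 + 60, so a_0 = 0.
  89 = 1*60 + 29, so a_1 = 1.
  60 = 2*29 + 2, so a_2 = 2.
  29 = 14*2 + 1, so a_3 = 14.
  2 = 2*1 + 0, so a_4 = 2.
The remainder reaches 0 after 5 divisions, so the expansion has 5 partial quotients, read off in order.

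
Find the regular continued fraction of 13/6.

[2; 6]

Run the Euclidean algorithm on 13 and 6; the successive quotients are the partial quotients a_0, a_1, ... (each step inverts the fractional part left over by the previous one):
  13 = 2*6 + 1, so a_0 = 2.
  6 = 6*1 + 0, so a_1 = 6.
The remainder reaches 0 after 2 divisions, so the expansion has 2 partial quotients, read off in order.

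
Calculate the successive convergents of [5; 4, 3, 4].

Using the convergent recurrence p_i = a_i*p_{i-1} + p_{i-2}, q_i = a_i*q_{i-1} + q_{i-2} with p_{-2}=0, p_{-1}=1, q_{-2}=1, q_{-1}=0:
  i=0: a_0=5, p_0 = 5*1 + 0 = 5, q_0 = 5*0 + 1 = 1.
  i=1: a_1=4, p_1 = 4*5 + 1 = 21, q_1 = 4*1 + 0 = 4.
  i=2: a_2=3, p_2 = 3*21 + 5 = 68, q_2 = 3*4 + 1 = 13.
  i=3: a_3=4, p_3 = 4*68 + 21 = 293, q_3 = 4*13 + 4 = 56.

5/1, 21/4, 68/13, 293/56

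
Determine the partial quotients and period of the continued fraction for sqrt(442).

Write x_i = (sqrt(442) + m_i)/d_i with (m_0, d_0) = (0, 1). a_0 = floor(sqrt(442)) = 21, since 21^2 = 441 <= 442 < 484 = 22^2.
Iterate m_{i+1} = d_i*a_i - m_i, d_{i+1} = (442 - m_{i+1}^2)/d_i, a_{i+1} = floor((a_0 + m_{i+1})/d_{i+1}):
  m_1 = 1*21 - 0 = 21, d_1 = (442 - 21^2)/1 = 1/1 = 1, a_1 = floor((21 + 21)/1) = 42.
  m_2 = 1*42 - 21 = 21, d_2 = (442 - 21^2)/1 = 1/1 = 1: (m_2, d_2) = (m_1, d_1) = (21, 1), so from here the quotient a_1 repeats; the period length is 1.
Hence the expansion of sqrt(442) is a_0 = 21 followed by the repeating block 42 (period 1).

[21; (42)]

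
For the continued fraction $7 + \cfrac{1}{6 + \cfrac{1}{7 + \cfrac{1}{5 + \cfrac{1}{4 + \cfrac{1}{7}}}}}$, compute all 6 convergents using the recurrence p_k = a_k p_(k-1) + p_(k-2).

7/1, 43/6, 308/43, 1583/221, 6640/927, 48063/6710

Using the convergent recurrence p_i = a_i*p_{i-1} + p_{i-2}, q_i = a_i*q_{i-1} + q_{i-2} with p_{-2}=0, p_{-1}=1, q_{-2}=1, q_{-1}=0:
  i=0: a_0=7, p_0 = 7*1 + 0 = 7, q_0 = 7*0 + 1 = 1.
  i=1: a_1=6, p_1 = 6*7 + 1 = 43, q_1 = 6*1 + 0 = 6.
  i=2: a_2=7, p_2 = 7*43 + 7 = 308, q_2 = 7*6 + 1 = 43.
  i=3: a_3=5, p_3 = 5*308 + 43 = 1583, q_3 = 5*43 + 6 = 221.
  i=4: a_4=4, p_4 = 4*1583 + 308 = 6640, q_4 = 4*221 + 43 = 927.
  i=5: a_5=7, p_5 = 7*6640 + 1583 = 48063, q_5 = 7*927 + 221 = 6710.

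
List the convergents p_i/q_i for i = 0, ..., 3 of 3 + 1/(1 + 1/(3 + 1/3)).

3/1, 4/1, 15/4, 49/13

Using the convergent recurrence p_i = a_i*p_{i-1} + p_{i-2}, q_i = a_i*q_{i-1} + q_{i-2} with p_{-2}=0, p_{-1}=1, q_{-2}=1, q_{-1}=0:
  i=0: a_0=3, p_0 = 3*1 + 0 = 3, q_0 = 3*0 + 1 = 1.
  i=1: a_1=1, p_1 = 1*3 + 1 = 4, q_1 = 1*1 + 0 = 1.
  i=2: a_2=3, p_2 = 3*4 + 3 = 15, q_2 = 3*1 + 1 = 4.
  i=3: a_3=3, p_3 = 3*15 + 4 = 49, q_3 = 3*4 + 1 = 13.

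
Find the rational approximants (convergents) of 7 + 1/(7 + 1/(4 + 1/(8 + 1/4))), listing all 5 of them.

Using the convergent recurrence p_i = a_i*p_{i-1} + p_{i-2}, q_i = a_i*q_{i-1} + q_{i-2} with p_{-2}=0, p_{-1}=1, q_{-2}=1, q_{-1}=0:
  i=0: a_0=7, p_0 = 7*1 + 0 = 7, q_0 = 7*0 + 1 = 1.
  i=1: a_1=7, p_1 = 7*7 + 1 = 50, q_1 = 7*1 + 0 = 7.
  i=2: a_2=4, p_2 = 4*50 + 7 = 207, q_2 = 4*7 + 1 = 29.
  i=3: a_3=8, p_3 = 8*207 + 50 = 1706, q_3 = 8*29 + 7 = 239.
  i=4: a_4=4, p_4 = 4*1706 + 207 = 7031, q_4 = 4*239 + 29 = 985.

7/1, 50/7, 207/29, 1706/239, 7031/985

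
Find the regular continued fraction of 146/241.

Run the Euclidean algorithm on 146 and 241; the successive quotients are the partial quotients a_0, a_1, ... (each step inverts the fractional part left over by the previous one):
  146 = 0*241 + 146, so a_0 = 0.
  241 = 1*146 + 95, so a_1 = 1.
  146 = 1*95 + 51, so a_2 = 1.
  95 = 1*51 + 44, so a_3 = 1.
  51 = 1*44 + 7, so a_4 = 1.
  44 = 6*7 + 2, so a_5 = 6.
  7 = 3*2 + 1, so a_6 = 3.
  2 = 2*1 + 0, so a_7 = 2.
The remainder reaches 0 after 8 divisions, so the expansion has 8 partial quotients, read off in order.

[0; 1, 1, 1, 1, 6, 3, 2]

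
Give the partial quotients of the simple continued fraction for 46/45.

Run the Euclidean algorithm on 46 and 45; the successive quotients are the partial quotients a_0, a_1, ... (each step inverts the fractional part left over by the previous one):
  46 = 1*45 + 1, so a_0 = 1.
  45 = 45*1 + 0, so a_1 = 45.
The remainder reaches 0 after 2 divisions, so the expansion has 2 partial quotients, read off in order.

[1; 45]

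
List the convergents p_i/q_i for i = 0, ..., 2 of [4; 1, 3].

Using the convergent recurrence p_i = a_i*p_{i-1} + p_{i-2}, q_i = a_i*q_{i-1} + q_{i-2} with p_{-2}=0, p_{-1}=1, q_{-2}=1, q_{-1}=0:
  i=0: a_0=4, p_0 = 4*1 + 0 = 4, q_0 = 4*0 + 1 = 1.
  i=1: a_1=1, p_1 = 1*4 + 1 = 5, q_1 = 1*1 + 0 = 1.
  i=2: a_2=3, p_2 = 3*5 + 4 = 19, q_2 = 3*1 + 1 = 4.

4/1, 5/1, 19/4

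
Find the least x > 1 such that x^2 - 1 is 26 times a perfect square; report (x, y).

First expand sqrt(26) as a continued fraction. With x_i = (sqrt(26) + m_i)/d_i and (m_0, d_0) = (0, 1): a_0 = floor(sqrt(26)) = 5, since 5^2 = 25 <= 26 < 36 = 6^2.
Iterate m_{i+1} = d_i*a_i - m_i, d_{i+1} = (26 - m_{i+1}^2)/d_i, a_{i+1} = floor((a_0 + m_{i+1})/d_{i+1}):
  m_1 = 1*5 - 0 = 5, d_1 = (26 - 5^2)/1 = 1/1 = 1, a_1 = floor((5 + 5)/1) = 10.
  m_2 = 1*10 - 5 = 5, d_2 = (26 - 5^2)/1 = 1/1 = 1: (m_2, d_2) = (m_1, d_1) = (5, 1), so from here the quotient a_1 repeats; the period length is 1.
So sqrt(26) = [5; (10)] with period length k = 1.
k is odd, so (p_{k-1}, q_{k-1}) only solves x^2 - 26y^2 = -1 and the fundamental solution of x^2 - 26y^2 = 1 is (p_{2k-1}, q_{2k-1}) = (p_1, q_1); compute convergents through index 1, running through the period twice.
Convergents (p_i = a_i*p_{i-1} + p_{i-2}, q_i = a_i*q_{i-1} + q_{i-2} with p_{-2}=0, p_{-1}=1, q_{-2}=1, q_{-1}=0):
  i=0: a_0=5, p_0 = 5*1 + 0 = 5, q_0 = 5*0 + 1 = 1.
  i=1: a_1=10, p_1 = 10*5 + 1 = 51, q_1 = 10*1 + 0 = 10.
Indeed p_0^2 - 26*q_0^2 = 25 - 26 = -1, not +1.
Check: 51^2 - 26*10^2 = 2601 - 2600 = 1, so (x, y) = (51, 10) solves the equation, and by the theorem it is the least positive solution.

(x, y) = (51, 10)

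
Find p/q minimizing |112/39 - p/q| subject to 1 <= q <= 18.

Expand x = 112/39 as a continued fraction with the Euclidean algorithm:
  112 = 2*39 + 34, so a_0 = 2.
  39 = 1*34 + 5, so a_1 = 1.
  34 = 6*5 + 4, so a_2 = 6.
  5 = 1*4 + 1, so a_3 = 1.
  4 = 4*1 + 0, so a_4 = 4.
so x = [2; 1, 6, 1, 4].
Convergents (p_i = a_i*p_{i-1} + p_{i-2}, q_i = a_i*q_{i-1} + q_{i-2} with p_{-2}=0, p_{-1}=1, q_{-2}=1, q_{-1}=0), until the denominator exceeds 18:
  i=0: a_0=2, p_0 = 2*1 + 0 = 2, q_0 = 2*0 + 1 = 1.
  i=1: a_1=1, p_1 = 1*2 + 1 = 3, q_1 = 1*1 + 0 = 1.
  i=2: a_2=6, p_2 = 6*3 + 2 = 20, q_2 = 6*1 + 1 = 7.
  i=3: a_3=1, p_3 = 1*20 + 3 = 23, q_3 = 1*7 + 1 = 8.
  i=4: a_4=4, p_4 = 4*23 + 20 = 112, q_4 = 4*8 + 7 = 39.
q_4 = 39 > 18, so the last convergent with denominator <= 18 is p_3/q_3 = 23/8.
The closest fraction with denominator <= 18 is either p_3/q_3 or the intermediate fraction (k*p_3 + p_2)/(k*q_3 + q_2) with the largest k >= 1 whose denominator stays <= 18; these approach x as k grows, and every other convergent or intermediate fraction in range is farther away.
Largest k: floor((18 - q_2)/q_3) = floor((18 - 7)/8) = 1.
That gives (1*23 + 20)/(1*8 + 7) = 43/15.
Compare the errors: |x - 23/8| = |112*8 - 23*39|/(39*8) = 1/312, and |x - 43/15| = |112*15 - 43*39|/(39*15) = 3/585.
Cross-multiplying, 1*585 = 585 < 936 = 3*312, so 1/312 is smaller: the convergent 23/8 is closer to x than 43/15.

23/8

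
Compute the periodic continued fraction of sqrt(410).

Write x_i = (sqrt(410) + m_i)/d_i with (m_0, d_0) = (0, 1). a_0 = floor(sqrt(410)) = 20, since 20^2 = 400 <= 410 < 441 = 21^2.
Iterate m_{i+1} = d_i*a_i - m_i, d_{i+1} = (410 - m_{i+1}^2)/d_i, a_{i+1} = floor((a_0 + m_{i+1})/d_{i+1}):
  m_1 = 1*20 - 0 = 20, d_1 = (410 - 20^2)/1 = 10/1 = 10, a_1 = floor((20 + 20)/10) = 4.
  m_2 = 10*4 - 20 = 20, d_2 = (410 - 20^2)/10 = 10/10 = 1, a_2 = floor((20 + 20)/1) = 40.
  m_3 = 1*40 - 20 = 20, d_3 = (410 - 20^2)/1 = 10/1 = 10: (m_3, d_3) = (m_1, d_1) = (20, 10), so from here the quotients repeat a_1, a_2; the period length is 2.
Hence the expansion of sqrt(410) is a_0 = 20 followed by the repeating block 4, 40 (period 2).

[20; (4, 40)]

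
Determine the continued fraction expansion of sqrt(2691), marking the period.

Write x_i = (sqrt(2691) + m_i)/d_i with (m_0, d_0) = (0, 1). a_0 = floor(sqrt(2691)) = 51, since 51^2 = 2601 <= 2691 < 2704 = 52^2.
Iterate m_{i+1} = d_i*a_i - m_i, d_{i+1} = (2691 - m_{i+1}^2)/d_i, a_{i+1} = floor((a_0 + m_{i+1})/d_{i+1}):
  m_1 = 1*51 - 0 = 51, d_1 = (2691 - 51^2)/1 = 90/1 = 90, a_1 = floor((51 + 51)/90) = 1.
  m_2 = 90*1 - 51 = 39, d_2 = (2691 - 39^2)/90 = 1170/90 = 13, a_2 = floor((51 + 39)/13) = 6.
  m_3 = 13*6 - 39 = 39, d_3 = (2691 - 39^2)/13 = 1170/13 = 90, a_3 = floor((51 + 39)/90) = 1.
  m_4 = 90*1 - 39 = 51, d_4 = (2691 - 51^2)/90 = 90/90 = 1, a_4 = floor((51 + 51)/1) = 102.
  m_5 = 1*102 - 51 = 51, d_5 = (2691 - 51^2)/1 = 90/1 = 90: (m_5, d_5) = (m_1, d_1) = (51, 90), so from here the quotients repeat a_1, ..., a_4; the period length is 4.
Hence the expansion of sqrt(2691) is a_0 = 51 followed by the repeating block 1, 6, 1, 102 (period 4).

[51; (1, 6, 1, 102)]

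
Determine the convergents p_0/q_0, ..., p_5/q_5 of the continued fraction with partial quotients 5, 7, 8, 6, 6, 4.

5/1, 36/7, 293/57, 1794/349, 11057/2151, 46022/8953

Using the convergent recurrence p_i = a_i*p_{i-1} + p_{i-2}, q_i = a_i*q_{i-1} + q_{i-2} with p_{-2}=0, p_{-1}=1, q_{-2}=1, q_{-1}=0:
  i=0: a_0=5, p_0 = 5*1 + 0 = 5, q_0 = 5*0 + 1 = 1.
  i=1: a_1=7, p_1 = 7*5 + 1 = 36, q_1 = 7*1 + 0 = 7.
  i=2: a_2=8, p_2 = 8*36 + 5 = 293, q_2 = 8*7 + 1 = 57.
  i=3: a_3=6, p_3 = 6*293 + 36 = 1794, q_3 = 6*57 + 7 = 349.
  i=4: a_4=6, p_4 = 6*1794 + 293 = 11057, q_4 = 6*349 + 57 = 2151.
  i=5: a_5=4, p_5 = 4*11057 + 1794 = 46022, q_5 = 4*2151 + 349 = 8953.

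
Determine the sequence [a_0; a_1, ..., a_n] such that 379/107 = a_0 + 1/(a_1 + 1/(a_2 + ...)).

Run the Euclidean algorithm on 379 and 107; the successive quotients are the partial quotients a_0, a_1, ... (each step inverts the fractional part left over by the previous one):
  379 = 3*107 + 58, so a_0 = 3.
  107 = 1*58 + 49, so a_1 = 1.
  58 = 1*49 + 9, so a_2 = 1.
  49 = 5*9 + 4, so a_3 = 5.
  9 = 2*4 + 1, so a_4 = 2.
  4 = 4*1 + 0, so a_5 = 4.
The remainder reaches 0 after 6 divisions, so the expansion has 6 partial quotients, read off in order.

[3; 1, 1, 5, 2, 4]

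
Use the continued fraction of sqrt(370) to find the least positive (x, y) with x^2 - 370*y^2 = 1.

(x, y) = (213859, 11118)

First expand sqrt(370) as a continued fraction. With x_i = (sqrt(370) + m_i)/d_i and (m_0, d_0) = (0, 1): a_0 = floor(sqrt(370)) = 19, since 19^2 = 361 <= 370 < 400 = 20^2.
Iterate m_{i+1} = d_i*a_i - m_i, d_{i+1} = (370 - m_{i+1}^2)/d_i, a_{i+1} = floor((a_0 + m_{i+1})/d_{i+1}):
  m_1 = 1*19 - 0 = 19, d_1 = (370 - 19^2)/1 = 9/1 = 9, a_1 = floor((19 + 19)/9) = 4.
  m_2 = 9*4 - 19 = 17, d_2 = (370 - 17^2)/9 = 81/9 = 9, a_2 = floor((19 + 17)/9) = 4.
  m_3 = 9*4 - 17 = 19, d_3 = (370 - 19^2)/9 = 9/9 = 1, a_3 = floor((19 + 19)/1) = 38.
  m_4 = 1*38 - 19 = 19, d_4 = (370 - 19^2)/1 = 9/1 = 9: (m_4, d_4) = (m_1, d_1) = (19, 9), so from here the quotients repeat a_1, ..., a_3; the period length is 3.
So sqrt(370) = [19; (4, 4, 38)] with period length k = 3.
k is odd, so (p_{k-1}, q_{k-1}) only solves x^2 - 370y^2 = -1 and the fundamental solution of x^2 - 370y^2 = 1 is (p_{2k-1}, q_{2k-1}) = (p_5, q_5); compute convergents through index 5, running through the period twice.
Convergents (p_i = a_i*p_{i-1} + p_{i-2}, q_i = a_i*q_{i-1} + q_{i-2} with p_{-2}=0, p_{-1}=1, q_{-2}=1, q_{-1}=0):
  i=0: a_0=19, p_0 = 19*1 + 0 = 19, q_0 = 19*0 + 1 = 1.
  i=1: a_1=4, p_1 = 4*19 + 1 = 77, q_1 = 4*1 + 0 = 4.
  i=2: a_2=4, p_2 = 4*77 + 19 = 327, q_2 = 4*4 + 1 = 17.
  i=3: a_3=38, p_3 = 38*327 + 77 = 12503, q_3 = 38*17 + 4 = 650.
  i=4: a_4=4, p_4 = 4*12503 + 327 = 50339, q_4 = 4*650 + 17 = 2617.
  i=5: a_5=4, p_5 = 4*50339 + 12503 = 213859, q_5 = 4*2617 + 650 = 11118.
Indeed p_2^2 - 370*q_2^2 = 106929 - 106930 = -1, not +1.
Check: 213859^2 - 370*11118^2 = 45735671881 - 45735671880 = 1, so (x, y) = (213859, 11118) solves the equation, and by the theorem it is the least positive solution.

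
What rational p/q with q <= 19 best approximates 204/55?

63/17

Expand x = 204/55 as a continued fraction with the Euclidean algorithm:
  204 = 3*55 + 39, so a_0 = 3.
  55 = 1*39 + 16, so a_1 = 1.
  39 = 2*16 + 7, so a_2 = 2.
  16 = 2*7 + 2, so a_3 = 2.
  7 = 3*2 + 1, so a_4 = 3.
  2 = 2*1 + 0, so a_5 = 2.
so x = [3; 1, 2, 2, 3, 2].
Convergents (p_i = a_i*p_{i-1} + p_{i-2}, q_i = a_i*q_{i-1} + q_{i-2} with p_{-2}=0, p_{-1}=1, q_{-2}=1, q_{-1}=0), until the denominator exceeds 19:
  i=0: a_0=3, p_0 = 3*1 + 0 = 3, q_0 = 3*0 + 1 = 1.
  i=1: a_1=1, p_1 = 1*3 + 1 = 4, q_1 = 1*1 + 0 = 1.
  i=2: a_2=2, p_2 = 2*4 + 3 = 11, q_2 = 2*1 + 1 = 3.
  i=3: a_3=2, p_3 = 2*11 + 4 = 26, q_3 = 2*3 + 1 = 7.
  i=4: a_4=3, p_4 = 3*26 + 11 = 89, q_4 = 3*7 + 3 = 24.
q_4 = 24 > 19, so the last convergent with denominator <= 19 is p_3/q_3 = 26/7.
The closest fraction with denominator <= 19 is either p_3/q_3 or the intermediate fraction (k*p_3 + p_2)/(k*q_3 + q_2) with the largest k >= 1 whose denominator stays <= 19; these approach x as k grows, and every other convergent or intermediate fraction in range is farther away.
Largest k: floor((19 - q_2)/q_3) = floor((19 - 3)/7) = 2.
That gives (2*26 + 11)/(2*7 + 3) = 63/17.
Compare the errors: |x - 26/7| = |204*7 - 26*55|/(55*7) = 2/385, and |x - 63/17| = |204*17 - 63*55|/(55*17) = 3/935.
Cross-multiplying, 3*385 = 1155 < 1870 = 2*935, so 3/935 is smaller: the intermediate fraction 63/17 is closer to x than 26/7.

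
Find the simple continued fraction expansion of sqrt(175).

Write x_i = (sqrt(175) + m_i)/d_i with (m_0, d_0) = (0, 1). a_0 = floor(sqrt(175)) = 13, since 13^2 = 169 <= 175 < 196 = 14^2.
Iterate m_{i+1} = d_i*a_i - m_i, d_{i+1} = (175 - m_{i+1}^2)/d_i, a_{i+1} = floor((a_0 + m_{i+1})/d_{i+1}):
  m_1 = 1*13 - 0 = 13, d_1 = (175 - 13^2)/1 = 6/1 = 6, a_1 = floor((13 + 13)/6) = 4.
  m_2 = 6*4 - 13 = 11, d_2 = (175 - 11^2)/6 = 54/6 = 9, a_2 = floor((13 + 11)/9) = 2.
  m_3 = 9*2 - 11 = 7, d_3 = (175 - 7^2)/9 = 126/9 = 14, a_3 = floor((13 + 7)/14) = 1.
  m_4 = 14*1 - 7 = 7, d_4 = (175 - 7^2)/14 = 126/14 = 9, a_4 = floor((13 + 7)/9) = 2.
  m_5 = 9*2 - 7 = 11, d_5 = (175 - 11^2)/9 = 54/9 = 6, a_5 = floor((13 + 11)/6) = 4.
  m_6 = 6*4 - 11 = 13, d_6 = (175 - 13^2)/6 = 6/6 = 1, a_6 = floor((13 + 13)/1) = 26.
  m_7 = 1*26 - 13 = 13, d_7 = (175 - 13^2)/1 = 6/1 = 6: (m_7, d_7) = (m_1, d_1) = (13, 6), so from here the quotients repeat a_1, ..., a_6; the period length is 6.
Hence the expansion of sqrt(175) is a_0 = 13 followed by the repeating block 4, 2, 1, 2, 4, 26 (period 6).

[13; (4, 2, 1, 2, 4, 26)]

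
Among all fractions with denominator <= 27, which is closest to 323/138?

Expand x = 323/138 as a continued fraction with the Euclidean algorithm:
  323 = 2*138 + 47, so a_0 = 2.
  138 = 2*47 + 44, so a_1 = 2.
  47 = 1*44 + 3, so a_2 = 1.
  44 = 14*3 + 2, so a_3 = 14.
  3 = 1*2 + 1, so a_4 = 1.
  2 = 2*1 + 0, so a_5 = 2.
so x = [2; 2, 1, 14, 1, 2].
Convergents (p_i = a_i*p_{i-1} + p_{i-2}, q_i = a_i*q_{i-1} + q_{i-2} with p_{-2}=0, p_{-1}=1, q_{-2}=1, q_{-1}=0), until the denominator exceeds 27:
  i=0: a_0=2, p_0 = 2*1 + 0 = 2, q_0 = 2*0 + 1 = 1.
  i=1: a_1=2, p_1 = 2*2 + 1 = 5, q_1 = 2*1 + 0 = 2.
  i=2: a_2=1, p_2 = 1*5 + 2 = 7, q_2 = 1*2 + 1 = 3.
  i=3: a_3=14, p_3 = 14*7 + 5 = 103, q_3 = 14*3 + 2 = 44.
q_3 = 44 > 27, so the last convergent with denominator <= 27 is p_2/q_2 = 7/3.
The closest fraction with denominator <= 27 is either p_2/q_2 or the intermediate fraction (k*p_2 + p_1)/(k*q_2 + q_1) with the largest k >= 1 whose denominator stays <= 27; these approach x as k grows, and every other convergent or intermediate fraction in range is farther away.
Largest k: floor((27 - q_1)/q_2) = floor((27 - 2)/3) = 8.
That gives (8*7 + 5)/(8*3 + 2) = 61/26.
Compare the errors: |x - 7/3| = |323*3 - 7*138|/(138*3) = 3/414, and |x - 61/26| = |323*26 - 61*138|/(138*26) = 20/3588.
Cross-multiplying, 20*414 = 8280 < 10764 = 3*3588, so 20/3588 is smaller: the intermediate fraction 61/26 is closer to x than 7/3.

61/26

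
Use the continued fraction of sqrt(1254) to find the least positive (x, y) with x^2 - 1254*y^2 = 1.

(x, y) = (362405, 10234)

First expand sqrt(1254) as a continued fraction. With x_i = (sqrt(1254) + m_i)/d_i and (m_0, d_0) = (0, 1): a_0 = floor(sqrt(1254)) = 35, since 35^2 = 1225 <= 1254 < 1296 = 36^2.
Iterate m_{i+1} = d_i*a_i - m_i, d_{i+1} = (1254 - m_{i+1}^2)/d_i, a_{i+1} = floor((a_0 + m_{i+1})/d_{i+1}):
  m_1 = 1*35 - 0 = 35, d_1 = (1254 - 35^2)/1 = 29/1 = 29, a_1 = floor((35 + 35)/29) = 2.
  m_2 = 29*2 - 35 = 23, d_2 = (1254 - 23^2)/29 = 725/29 = 25, a_2 = floor((35 + 23)/25) = 2.
  m_3 = 25*2 - 23 = 27, d_3 = (1254 - 27^2)/25 = 525/25 = 21, a_3 = floor((35 + 27)/21) = 2.
  m_4 = 21*2 - 27 = 15, d_4 = (1254 - 15^2)/21 = 1029/21 = 49, a_4 = floor((35 + 15)/49) = 1.
  m_5 = 49*1 - 15 = 34, d_5 = (1254 - 34^2)/49 = 98/49 = 2, a_5 = floor((35 + 34)/2) = 34.
  m_6 = 2*34 - 34 = 34, d_6 = (1254 - 34^2)/2 = 98/2 = 49, a_6 = floor((35 + 34)/49) = 1.
  m_7 = 49*1 - 34 = 15, d_7 = (1254 - 15^2)/49 = 1029/49 = 21, a_7 = floor((35 + 15)/21) = 2.
  m_8 = 21*2 - 15 = 27, d_8 = (1254 - 27^2)/21 = 525/21 = 25, a_8 = floor((35 + 27)/25) = 2.
  m_9 = 25*2 - 27 = 23, d_9 = (1254 - 23^2)/25 = 725/25 = 29, a_9 = floor((35 + 23)/29) = 2.
  m_10 = 29*2 - 23 = 35, d_10 = (1254 - 35^2)/29 = 29/29 = 1, a_10 = floor((35 + 35)/1) = 70.
  m_11 = 1*70 - 35 = 35, d_11 = (1254 - 35^2)/1 = 29/1 = 29: (m_11, d_11) = (m_1, d_1) = (35, 29), so from here the quotients repeat a_1, ..., a_10; the period length is 10.
So sqrt(1254) = [35; (2, 2, 2, 1, 34, 1, 2, 2, 2, 70)] with period length k = 10.
k is even, so the fundamental solution of x^2 - 1254y^2 = 1 is (p_{k-1}, q_{k-1}) = (p_9, q_9); compute convergents through index 9.
Convergents (p_i = a_i*p_{i-1} + p_{i-2}, q_i = a_i*q_{i-1} + q_{i-2} with p_{-2}=0, p_{-1}=1, q_{-2}=1, q_{-1}=0):
  i=0: a_0=35, p_0 = 35*1 + 0 = 35, q_0 = 35*0 + 1 = 1.
  i=1: a_1=2, p_1 = 2*35 + 1 = 71, q_1 = 2*1 + 0 = 2.
  i=2: a_2=2, p_2 = 2*71 + 35 = 177, q_2 = 2*2 + 1 = 5.
  i=3: a_3=2, p_3 = 2*177 + 71 = 425, q_3 = 2*5 + 2 = 12.
  i=4: a_4=1, p_4 = 1*425 + 177 = 602, q_4 = 1*12 + 5 = 17.
  i=5: a_5=34, p_5 = 34*602 + 425 = 20893, q_5 = 34*17 + 12 = 590.
  i=6: a_6=1, p_6 = 1*20893 + 602 = 21495, q_6 = 1*590 + 17 = 607.
  i=7: a_7=2, p_7 = 2*21495 + 20893 = 63883, q_7 = 2*607 + 590 = 1804.
  i=8: a_8=2, p_8 = 2*63883 + 21495 = 149261, q_8 = 2*1804 + 607 = 4215.
  i=9: a_9=2, p_9 = 2*149261 + 63883 = 362405, q_9 = 2*4215 + 1804 = 10234.
Check: 362405^2 - 1254*10234^2 = 131337384025 - 131337384024 = 1, so (x, y) = (362405, 10234) solves the equation, and by the theorem it is the least positive solution.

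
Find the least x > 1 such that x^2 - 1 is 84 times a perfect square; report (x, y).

(x, y) = (55, 6)

First expand sqrt(84) as a continued fraction. With x_i = (sqrt(84) + m_i)/d_i and (m_0, d_0) = (0, 1): a_0 = floor(sqrt(84)) = 9, since 9^2 = 81 <= 84 < 100 = 10^2.
Iterate m_{i+1} = d_i*a_i - m_i, d_{i+1} = (84 - m_{i+1}^2)/d_i, a_{i+1} = floor((a_0 + m_{i+1})/d_{i+1}):
  m_1 = 1*9 - 0 = 9, d_1 = (84 - 9^2)/1 = 3/1 = 3, a_1 = floor((9 + 9)/3) = 6.
  m_2 = 3*6 - 9 = 9, d_2 = (84 - 9^2)/3 = 3/3 = 1, a_2 = floor((9 + 9)/1) = 18.
  m_3 = 1*18 - 9 = 9, d_3 = (84 - 9^2)/1 = 3/1 = 3: (m_3, d_3) = (m_1, d_1) = (9, 3), so from here the quotients repeat a_1, a_2; the period length is 2.
So sqrt(84) = [9; (6, 18)] with period length k = 2.
k is even, so the fundamental solution of x^2 - 84y^2 = 1 is (p_{k-1}, q_{k-1}) = (p_1, q_1); compute convergents through index 1.
Convergents (p_i = a_i*p_{i-1} + p_{i-2}, q_i = a_i*q_{i-1} + q_{i-2} with p_{-2}=0, p_{-1}=1, q_{-2}=1, q_{-1}=0):
  i=0: a_0=9, p_0 = 9*1 + 0 = 9, q_0 = 9*0 + 1 = 1.
  i=1: a_1=6, p_1 = 6*9 + 1 = 55, q_1 = 6*1 + 0 = 6.
Check: 55^2 - 84*6^2 = 3025 - 3024 = 1, so (x, y) = (55, 6) solves the equation, and by the theorem it is the least positive solution.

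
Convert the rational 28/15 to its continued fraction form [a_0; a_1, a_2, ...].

Run the Euclidean algorithm on 28 and 15; the successive quotients are the partial quotients a_0, a_1, ... (each step inverts the fractional part left over by the previous one):
  28 = 1*15 + 13, so a_0 = 1.
  15 = 1*13 + 2, so a_1 = 1.
  13 = 6*2 + 1, so a_2 = 6.
  2 = 2*1 + 0, so a_3 = 2.
The remainder reaches 0 after 4 divisions, so the expansion has 4 partial quotients, read off in order.

[1; 1, 6, 2]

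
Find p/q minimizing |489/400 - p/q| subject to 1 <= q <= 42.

Expand x = 489/400 as a continued fraction with the Euclidean algorithm:
  489 = 1*400 + 89, so a_0 = 1.
  400 = 4*89 + 44, so a_1 = 4.
  89 = 2*44 + 1, so a_2 = 2.
  44 = 44*1 + 0, so a_3 = 44.
so x = [1; 4, 2, 44].
Convergents (p_i = a_i*p_{i-1} + p_{i-2}, q_i = a_i*q_{i-1} + q_{i-2} with p_{-2}=0, p_{-1}=1, q_{-2}=1, q_{-1}=0), until the denominator exceeds 42:
  i=0: a_0=1, p_0 = 1*1 + 0 = 1, q_0 = 1*0 + 1 = 1.
  i=1: a_1=4, p_1 = 4*1 + 1 = 5, q_1 = 4*1 + 0 = 4.
  i=2: a_2=2, p_2 = 2*5 + 1 = 11, q_2 = 2*4 + 1 = 9.
  i=3: a_3=44, p_3 = 44*11 + 5 = 489, q_3 = 44*9 + 4 = 400.
q_3 = 400 > 42, so the last convergent with denominator <= 42 is p_2/q_2 = 11/9.
The closest fraction with denominator <= 42 is either p_2/q_2 or the intermediate fraction (k*p_2 + p_1)/(k*q_2 + q_1) with the largest k >= 1 whose denominator stays <= 42; these approach x as k grows, and every other convergent or intermediate fraction in range is farther away.
Largest k: floor((42 - q_1)/q_2) = floor((42 - 4)/9) = 4.
That gives (4*11 + 5)/(4*9 + 4) = 49/40.
Compare the errors: |x - 11/9| = |489*9 - 11*400|/(400*9) = 1/3600, and |x - 49/40| = |489*40 - 49*400|/(400*40) = 40/16000.
Cross-multiplying, 1*16000 = 16000 < 144000 = 40*3600, so 1/3600 is smaller: the convergent 11/9 is closer to x than 49/40.

11/9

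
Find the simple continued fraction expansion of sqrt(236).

[15; (2, 1, 3, 5, 1, 6, 1, 5, 3, 1, 2, 30)]

Write x_i = (sqrt(236) + m_i)/d_i with (m_0, d_0) = (0, 1). a_0 = floor(sqrt(236)) = 15, since 15^2 = 225 <= 236 < 256 = 16^2.
Iterate m_{i+1} = d_i*a_i - m_i, d_{i+1} = (236 - m_{i+1}^2)/d_i, a_{i+1} = floor((a_0 + m_{i+1})/d_{i+1}):
  m_1 = 1*15 - 0 = 15, d_1 = (236 - 15^2)/1 = 11/1 = 11, a_1 = floor((15 + 15)/11) = 2.
  m_2 = 11*2 - 15 = 7, d_2 = (236 - 7^2)/11 = 187/11 = 17, a_2 = floor((15 + 7)/17) = 1.
  m_3 = 17*1 - 7 = 10, d_3 = (236 - 10^2)/17 = 136/17 = 8, a_3 = floor((15 + 10)/8) = 3.
  m_4 = 8*3 - 10 = 14, d_4 = (236 - 14^2)/8 = 40/8 = 5, a_4 = floor((15 + 14)/5) = 5.
  m_5 = 5*5 - 14 = 11, d_5 = (236 - 11^2)/5 = 115/5 = 23, a_5 = floor((15 + 11)/23) = 1.
  m_6 = 23*1 - 11 = 12, d_6 = (236 - 12^2)/23 = 92/23 = 4, a_6 = floor((15 + 12)/4) = 6.
  m_7 = 4*6 - 12 = 12, d_7 = (236 - 12^2)/4 = 92/4 = 23, a_7 = floor((15 + 12)/23) = 1.
  m_8 = 23*1 - 12 = 11, d_8 = (236 - 11^2)/23 = 115/23 = 5, a_8 = floor((15 + 11)/5) = 5.
  m_9 = 5*5 - 11 = 14, d_9 = (236 - 14^2)/5 = 40/5 = 8, a_9 = floor((15 + 14)/8) = 3.
  m_10 = 8*3 - 14 = 10, d_10 = (236 - 10^2)/8 = 136/8 = 17, a_10 = floor((15 + 10)/17) = 1.
  m_11 = 17*1 - 10 = 7, d_11 = (236 - 7^2)/17 = 187/17 = 11, a_11 = floor((15 + 7)/11) = 2.
  m_12 = 11*2 - 7 = 15, d_12 = (236 - 15^2)/11 = 11/11 = 1, a_12 = floor((15 + 15)/1) = 30.
  m_13 = 1*30 - 15 = 15, d_13 = (236 - 15^2)/1 = 11/1 = 11: (m_13, d_13) = (m_1, d_1) = (15, 11), so from here the quotients repeat a_1, ..., a_12; the period length is 12.
Hence the expansion of sqrt(236) is a_0 = 15 followed by the repeating block 2, 1, 3, 5, 1, 6, 1, 5, 3, 1, 2, 30 (period 12).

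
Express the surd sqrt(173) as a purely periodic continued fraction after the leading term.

Write x_i = (sqrt(173) + m_i)/d_i with (m_0, d_0) = (0, 1). a_0 = floor(sqrt(173)) = 13, since 13^2 = 169 <= 173 < 196 = 14^2.
Iterate m_{i+1} = d_i*a_i - m_i, d_{i+1} = (173 - m_{i+1}^2)/d_i, a_{i+1} = floor((a_0 + m_{i+1})/d_{i+1}):
  m_1 = 1*13 - 0 = 13, d_1 = (173 - 13^2)/1 = 4/1 = 4, a_1 = floor((13 + 13)/4) = 6.
  m_2 = 4*6 - 13 = 11, d_2 = (173 - 11^2)/4 = 52/4 = 13, a_2 = floor((13 + 11)/13) = 1.
  m_3 = 13*1 - 11 = 2, d_3 = (173 - 2^2)/13 = 169/13 = 13, a_3 = floor((13 + 2)/13) = 1.
  m_4 = 13*1 - 2 = 11, d_4 = (173 - 11^2)/13 = 52/13 = 4, a_4 = floor((13 + 11)/4) = 6.
  m_5 = 4*6 - 11 = 13, d_5 = (173 - 13^2)/4 = 4/4 = 1, a_5 = floor((13 + 13)/1) = 26.
  m_6 = 1*26 - 13 = 13, d_6 = (173 - 13^2)/1 = 4/1 = 4: (m_6, d_6) = (m_1, d_1) = (13, 4), so from here the quotients repeat a_1, ..., a_5; the period length is 5.
Hence the expansion of sqrt(173) is a_0 = 13 followed by the repeating block 6, 1, 1, 6, 26 (period 5).

[13; (6, 1, 1, 6, 26)]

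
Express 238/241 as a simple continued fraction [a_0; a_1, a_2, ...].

[0; 1, 79, 3]

Run the Euclidean algorithm on 238 and 241; the successive quotients are the partial quotients a_0, a_1, ... (each step inverts the fractional part left over by the previous one):
  238 = 0*241 + 238, so a_0 = 0.
  241 = 1*238 + 3, so a_1 = 1.
  238 = 79*3 + 1, so a_2 = 79.
  3 = 3*1 + 0, so a_3 = 3.
The remainder reaches 0 after 4 divisions, so the expansion has 4 partial quotients, read off in order.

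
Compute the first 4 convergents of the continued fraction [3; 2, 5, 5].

Using the convergent recurrence p_i = a_i*p_{i-1} + p_{i-2}, q_i = a_i*q_{i-1} + q_{i-2} with p_{-2}=0, p_{-1}=1, q_{-2}=1, q_{-1}=0:
  i=0: a_0=3, p_0 = 3*1 + 0 = 3, q_0 = 3*0 + 1 = 1.
  i=1: a_1=2, p_1 = 2*3 + 1 = 7, q_1 = 2*1 + 0 = 2.
  i=2: a_2=5, p_2 = 5*7 + 3 = 38, q_2 = 5*2 + 1 = 11.
  i=3: a_3=5, p_3 = 5*38 + 7 = 197, q_3 = 5*11 + 2 = 57.

3/1, 7/2, 38/11, 197/57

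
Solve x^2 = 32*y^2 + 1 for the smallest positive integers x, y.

(x, y) = (17, 3)

First expand sqrt(32) as a continued fraction. With x_i = (sqrt(32) + m_i)/d_i and (m_0, d_0) = (0, 1): a_0 = floor(sqrt(32)) = 5, since 5^2 = 25 <= 32 < 36 = 6^2.
Iterate m_{i+1} = d_i*a_i - m_i, d_{i+1} = (32 - m_{i+1}^2)/d_i, a_{i+1} = floor((a_0 + m_{i+1})/d_{i+1}):
  m_1 = 1*5 - 0 = 5, d_1 = (32 - 5^2)/1 = 7/1 = 7, a_1 = floor((5 + 5)/7) = 1.
  m_2 = 7*1 - 5 = 2, d_2 = (32 - 2^2)/7 = 28/7 = 4, a_2 = floor((5 + 2)/4) = 1.
  m_3 = 4*1 - 2 = 2, d_3 = (32 - 2^2)/4 = 28/4 = 7, a_3 = floor((5 + 2)/7) = 1.
  m_4 = 7*1 - 2 = 5, d_4 = (32 - 5^2)/7 = 7/7 = 1, a_4 = floor((5 + 5)/1) = 10.
  m_5 = 1*10 - 5 = 5, d_5 = (32 - 5^2)/1 = 7/1 = 7: (m_5, d_5) = (m_1, d_1) = (5, 7), so from here the quotients repeat a_1, ..., a_4; the period length is 4.
So sqrt(32) = [5; (1, 1, 1, 10)] with period length k = 4.
k is even, so the fundamental solution of x^2 - 32y^2 = 1 is (p_{k-1}, q_{k-1}) = (p_3, q_3); compute convergents through index 3.
Convergents (p_i = a_i*p_{i-1} + p_{i-2}, q_i = a_i*q_{i-1} + q_{i-2} with p_{-2}=0, p_{-1}=1, q_{-2}=1, q_{-1}=0):
  i=0: a_0=5, p_0 = 5*1 + 0 = 5, q_0 = 5*0 + 1 = 1.
  i=1: a_1=1, p_1 = 1*5 + 1 = 6, q_1 = 1*1 + 0 = 1.
  i=2: a_2=1, p_2 = 1*6 + 5 = 11, q_2 = 1*1 + 1 = 2.
  i=3: a_3=1, p_3 = 1*11 + 6 = 17, q_3 = 1*2 + 1 = 3.
Check: 17^2 - 32*3^2 = 289 - 288 = 1, so (x, y) = (17, 3) solves the equation, and by the theorem it is the least positive solution.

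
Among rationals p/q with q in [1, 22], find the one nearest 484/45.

Expand x = 484/45 as a continued fraction with the Euclidean algorithm:
  484 = 10*45 + 34, so a_0 = 10.
  45 = 1*34 + 11, so a_1 = 1.
  34 = 3*11 + 1, so a_2 = 3.
  11 = 11*1 + 0, so a_3 = 11.
so x = [10; 1, 3, 11].
Convergents (p_i = a_i*p_{i-1} + p_{i-2}, q_i = a_i*q_{i-1} + q_{i-2} with p_{-2}=0, p_{-1}=1, q_{-2}=1, q_{-1}=0), until the denominator exceeds 22:
  i=0: a_0=10, p_0 = 10*1 + 0 = 10, q_0 = 10*0 + 1 = 1.
  i=1: a_1=1, p_1 = 1*10 + 1 = 11, q_1 = 1*1 + 0 = 1.
  i=2: a_2=3, p_2 = 3*11 + 10 = 43, q_2 = 3*1 + 1 = 4.
  i=3: a_3=11, p_3 = 11*43 + 11 = 484, q_3 = 11*4 + 1 = 45.
q_3 = 45 > 22, so the last convergent with denominator <= 22 is p_2/q_2 = 43/4.
The closest fraction with denominator <= 22 is either p_2/q_2 or the intermediate fraction (k*p_2 + p_1)/(k*q_2 + q_1) with the largest k >= 1 whose denominator stays <= 22; these approach x as k grows, and every other convergent or intermediate fraction in range is farther away.
Largest k: floor((22 - q_1)/q_2) = floor((22 - 1)/4) = 5.
That gives (5*43 + 11)/(5*4 + 1) = 226/21.
Compare the errors: |x - 43/4| = |484*4 - 43*45|/(45*4) = 1/180, and |x - 226/21| = |484*21 - 226*45|/(45*21) = 6/945.
Cross-multiplying, 1*945 = 945 < 1080 = 6*180, so 1/180 is smaller: the convergent 43/4 is closer to x than 226/21.

43/4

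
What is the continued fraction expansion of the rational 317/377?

[0; 1, 5, 3, 1, 1, 8]

Run the Euclidean algorithm on 317 and 377; the successive quotients are the partial quotients a_0, a_1, ... (each step inverts the fractional part left over by the previous one):
  317 = 0*377 + 317, so a_0 = 0.
  377 = 1*317 + 60, so a_1 = 1.
  317 = 5*60 + 17, so a_2 = 5.
  60 = 3*17 + 9, so a_3 = 3.
  17 = 1*9 + 8, so a_4 = 1.
  9 = 1*8 + 1, so a_5 = 1.
  8 = 8*1 + 0, so a_6 = 8.
The remainder reaches 0 after 7 divisions, so the expansion has 7 partial quotients, read off in order.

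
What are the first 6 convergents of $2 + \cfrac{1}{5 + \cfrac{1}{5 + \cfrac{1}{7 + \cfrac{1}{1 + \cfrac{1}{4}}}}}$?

Using the convergent recurrence p_i = a_i*p_{i-1} + p_{i-2}, q_i = a_i*q_{i-1} + q_{i-2} with p_{-2}=0, p_{-1}=1, q_{-2}=1, q_{-1}=0:
  i=0: a_0=2, p_0 = 2*1 + 0 = 2, q_0 = 2*0 + 1 = 1.
  i=1: a_1=5, p_1 = 5*2 + 1 = 11, q_1 = 5*1 + 0 = 5.
  i=2: a_2=5, p_2 = 5*11 + 2 = 57, q_2 = 5*5 + 1 = 26.
  i=3: a_3=7, p_3 = 7*57 + 11 = 410, q_3 = 7*26 + 5 = 187.
  i=4: a_4=1, p_4 = 1*410 + 57 = 467, q_4 = 1*187 + 26 = 213.
  i=5: a_5=4, p_5 = 4*467 + 410 = 2278, q_5 = 4*213 + 187 = 1039.

2/1, 11/5, 57/26, 410/187, 467/213, 2278/1039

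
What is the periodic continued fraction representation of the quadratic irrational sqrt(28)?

[5; (3, 2, 3, 10)]

Write x_i = (sqrt(28) + m_i)/d_i with (m_0, d_0) = (0, 1). a_0 = floor(sqrt(28)) = 5, since 5^2 = 25 <= 28 < 36 = 6^2.
Iterate m_{i+1} = d_i*a_i - m_i, d_{i+1} = (28 - m_{i+1}^2)/d_i, a_{i+1} = floor((a_0 + m_{i+1})/d_{i+1}):
  m_1 = 1*5 - 0 = 5, d_1 = (28 - 5^2)/1 = 3/1 = 3, a_1 = floor((5 + 5)/3) = 3.
  m_2 = 3*3 - 5 = 4, d_2 = (28 - 4^2)/3 = 12/3 = 4, a_2 = floor((5 + 4)/4) = 2.
  m_3 = 4*2 - 4 = 4, d_3 = (28 - 4^2)/4 = 12/4 = 3, a_3 = floor((5 + 4)/3) = 3.
  m_4 = 3*3 - 4 = 5, d_4 = (28 - 5^2)/3 = 3/3 = 1, a_4 = floor((5 + 5)/1) = 10.
  m_5 = 1*10 - 5 = 5, d_5 = (28 - 5^2)/1 = 3/1 = 3: (m_5, d_5) = (m_1, d_1) = (5, 3), so from here the quotients repeat a_1, ..., a_4; the period length is 4.
Hence the expansion of sqrt(28) is a_0 = 5 followed by the repeating block 3, 2, 3, 10 (period 4).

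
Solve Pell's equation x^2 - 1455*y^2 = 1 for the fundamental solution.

First expand sqrt(1455) as a continued fraction. With x_i = (sqrt(1455) + m_i)/d_i and (m_0, d_0) = (0, 1): a_0 = floor(sqrt(1455)) = 38, since 38^2 = 1444 <= 1455 < 1521 = 39^2.
Iterate m_{i+1} = d_i*a_i - m_i, d_{i+1} = (1455 - m_{i+1}^2)/d_i, a_{i+1} = floor((a_0 + m_{i+1})/d_{i+1}):
  m_1 = 1*38 - 0 = 38, d_1 = (1455 - 38^2)/1 = 11/1 = 11, a_1 = floor((38 + 38)/11) = 6.
  m_2 = 11*6 - 38 = 28, d_2 = (1455 - 28^2)/11 = 671/11 = 61, a_2 = floor((38 + 28)/61) = 1.
  m_3 = 61*1 - 28 = 33, d_3 = (1455 - 33^2)/61 = 366/61 = 6, a_3 = floor((38 + 33)/6) = 11.
  m_4 = 6*11 - 33 = 33, d_4 = (1455 - 33^2)/6 = 366/6 = 61, a_4 = floor((38 + 33)/61) = 1.
  m_5 = 61*1 - 33 = 28, d_5 = (1455 - 28^2)/61 = 671/61 = 11, a_5 = floor((38 + 28)/11) = 6.
  m_6 = 11*6 - 28 = 38, d_6 = (1455 - 38^2)/11 = 11/11 = 1, a_6 = floor((38 + 38)/1) = 76.
  m_7 = 1*76 - 38 = 38, d_7 = (1455 - 38^2)/1 = 11/1 = 11: (m_7, d_7) = (m_1, d_1) = (38, 11), so from here the quotients repeat a_1, ..., a_6; the period length is 6.
So sqrt(1455) = [38; (6, 1, 11, 1, 6, 76)] with period length k = 6.
k is even, so the fundamental solution of x^2 - 1455y^2 = 1 is (p_{k-1}, q_{k-1}) = (p_5, q_5); compute convergents through index 5.
Convergents (p_i = a_i*p_{i-1} + p_{i-2}, q_i = a_i*q_{i-1} + q_{i-2} with p_{-2}=0, p_{-1}=1, q_{-2}=1, q_{-1}=0):
  i=0: a_0=38, p_0 = 38*1 + 0 = 38, q_0 = 38*0 + 1 = 1.
  i=1: a_1=6, p_1 = 6*38 + 1 = 229, q_1 = 6*1 + 0 = 6.
  i=2: a_2=1, p_2 = 1*229 + 38 = 267, q_2 = 1*6 + 1 = 7.
  i=3: a_3=11, p_3 = 11*267 + 229 = 3166, q_3 = 11*7 + 6 = 83.
  i=4: a_4=1, p_4 = 1*3166 + 267 = 3433, q_4 = 1*83 + 7 = 90.
  i=5: a_5=6, p_5 = 6*3433 + 3166 = 23764, q_5 = 6*90 + 83 = 623.
Check: 23764^2 - 1455*623^2 = 564727696 - 564727695 = 1, so (x, y) = (23764, 623) solves the equation, and by the theorem it is the least positive solution.

(x, y) = (23764, 623)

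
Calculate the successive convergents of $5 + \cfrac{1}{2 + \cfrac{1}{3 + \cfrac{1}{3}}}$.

Using the convergent recurrence p_i = a_i*p_{i-1} + p_{i-2}, q_i = a_i*q_{i-1} + q_{i-2} with p_{-2}=0, p_{-1}=1, q_{-2}=1, q_{-1}=0:
  i=0: a_0=5, p_0 = 5*1 + 0 = 5, q_0 = 5*0 + 1 = 1.
  i=1: a_1=2, p_1 = 2*5 + 1 = 11, q_1 = 2*1 + 0 = 2.
  i=2: a_2=3, p_2 = 3*11 + 5 = 38, q_2 = 3*2 + 1 = 7.
  i=3: a_3=3, p_3 = 3*38 + 11 = 125, q_3 = 3*7 + 2 = 23.

5/1, 11/2, 38/7, 125/23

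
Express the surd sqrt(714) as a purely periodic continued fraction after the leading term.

[26; (1, 2, 1, 1, 2, 1, 1, 2, 1, 52)]

Write x_i = (sqrt(714) + m_i)/d_i with (m_0, d_0) = (0, 1). a_0 = floor(sqrt(714)) = 26, since 26^2 = 676 <= 714 < 729 = 27^2.
Iterate m_{i+1} = d_i*a_i - m_i, d_{i+1} = (714 - m_{i+1}^2)/d_i, a_{i+1} = floor((a_0 + m_{i+1})/d_{i+1}):
  m_1 = 1*26 - 0 = 26, d_1 = (714 - 26^2)/1 = 38/1 = 38, a_1 = floor((26 + 26)/38) = 1.
  m_2 = 38*1 - 26 = 12, d_2 = (714 - 12^2)/38 = 570/38 = 15, a_2 = floor((26 + 12)/15) = 2.
  m_3 = 15*2 - 12 = 18, d_3 = (714 - 18^2)/15 = 390/15 = 26, a_3 = floor((26 + 18)/26) = 1.
  m_4 = 26*1 - 18 = 8, d_4 = (714 - 8^2)/26 = 650/26 = 25, a_4 = floor((26 + 8)/25) = 1.
  m_5 = 25*1 - 8 = 17, d_5 = (714 - 17^2)/25 = 425/25 = 17, a_5 = floor((26 + 17)/17) = 2.
  m_6 = 17*2 - 17 = 17, d_6 = (714 - 17^2)/17 = 425/17 = 25, a_6 = floor((26 + 17)/25) = 1.
  m_7 = 25*1 - 17 = 8, d_7 = (714 - 8^2)/25 = 650/25 = 26, a_7 = floor((26 + 8)/26) = 1.
  m_8 = 26*1 - 8 = 18, d_8 = (714 - 18^2)/26 = 390/26 = 15, a_8 = floor((26 + 18)/15) = 2.
  m_9 = 15*2 - 18 = 12, d_9 = (714 - 12^2)/15 = 570/15 = 38, a_9 = floor((26 + 12)/38) = 1.
  m_10 = 38*1 - 12 = 26, d_10 = (714 - 26^2)/38 = 38/38 = 1, a_10 = floor((26 + 26)/1) = 52.
  m_11 = 1*52 - 26 = 26, d_11 = (714 - 26^2)/1 = 38/1 = 38: (m_11, d_11) = (m_1, d_1) = (26, 38), so from here the quotients repeat a_1, ..., a_10; the period length is 10.
Hence the expansion of sqrt(714) is a_0 = 26 followed by the repeating block 1, 2, 1, 1, 2, 1, 1, 2, 1, 52 (period 10).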